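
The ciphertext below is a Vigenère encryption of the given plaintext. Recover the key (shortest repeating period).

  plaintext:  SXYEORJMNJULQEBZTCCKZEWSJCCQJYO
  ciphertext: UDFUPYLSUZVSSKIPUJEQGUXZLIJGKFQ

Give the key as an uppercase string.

  i= 0: U-S =  2 → C
  i= 1: D-X =  6 → G
  i= 2: F-Y =  7 → H
  i= 3: U-E = 16 → Q
  i= 4: P-O =  1 → B
  i= 5: Y-R =  7 → H
  i= 6: L-J =  2 → C
  i= 7: S-M =  6 → G
  i= 8: U-N =  7 → H
  i= 9: Z-J = 16 → Q
  i=10: V-U =  1 → B
  i=11: S-L =  7 → H
  i=12: S-Q =  2 → C
  i=13: K-E =  6 → G
  i=14: I-B =  7 → H
  i=15: P-Z = 16 → Q
  i=16: U-T =  1 → B
  i=17: J-C =  7 → H
  i=18: E-C =  2 → C
  i=19: Q-K =  6 → G
  i=20: G-Z =  7 → H
  i=21: U-E = 16 → Q
  i=22: X-W =  1 → B
  i=23: Z-S =  7 → H
  i=24: L-J =  2 → C
  i=25: I-C =  6 → G
  i=26: J-C =  7 → H
  i=27: G-Q = 16 → Q
  i=28: K-J =  1 → B
  i=29: F-Y =  7 → H
  i=30: Q-O =  2 → C
  shifts repeat with period 6: CGHQBH

CGHQBH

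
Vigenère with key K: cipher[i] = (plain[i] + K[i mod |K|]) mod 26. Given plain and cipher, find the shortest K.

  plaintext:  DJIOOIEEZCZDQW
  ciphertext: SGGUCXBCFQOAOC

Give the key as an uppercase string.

PXYGO

  i= 0: S-D = 15 → P
  i= 1: G-J = 23 → X
  i= 2: G-I = 24 → Y
  i= 3: U-O =  6 → G
  i= 4: C-O = 14 → O
  i= 5: X-I = 15 → P
  i= 6: B-E = 23 → X
  i= 7: C-E = 24 → Y
  i= 8: F-Z =  6 → G
  i= 9: Q-C = 14 → O
  i=10: O-Z = 15 → P
  i=11: A-D = 23 → X
  i=12: O-Q = 24 → Y
  i=13: C-W =  6 → G
  shifts repeat with period 5: PXYGO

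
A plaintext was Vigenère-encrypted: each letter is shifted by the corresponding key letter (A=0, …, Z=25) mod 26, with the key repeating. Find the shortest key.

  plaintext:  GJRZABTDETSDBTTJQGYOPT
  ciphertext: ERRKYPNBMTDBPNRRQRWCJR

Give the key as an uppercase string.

YIALYOU

  i= 0: E-G = 24 → Y
  i= 1: R-J =  8 → I
  i= 2: R-R =  0 → A
  i= 3: K-Z = 11 → L
  i= 4: Y-A = 24 → Y
  i= 5: P-B = 14 → O
  i= 6: N-T = 20 → U
  i= 7: B-D = 24 → Y
  i= 8: M-E =  8 → I
  i= 9: T-T =  0 → A
  i=10: D-S = 11 → L
  i=11: B-D = 24 → Y
  i=12: P-B = 14 → O
  i=13: N-T = 20 → U
  i=14: R-T = 24 → Y
  i=15: R-J =  8 → I
  i=16: Q-Q =  0 → A
  i=17: R-G = 11 → L
  i=18: W-Y = 24 → Y
  i=19: C-O = 14 → O
  i=20: J-P = 20 → U
  i=21: R-T = 24 → Y
  shifts repeat with period 7: YIALYOU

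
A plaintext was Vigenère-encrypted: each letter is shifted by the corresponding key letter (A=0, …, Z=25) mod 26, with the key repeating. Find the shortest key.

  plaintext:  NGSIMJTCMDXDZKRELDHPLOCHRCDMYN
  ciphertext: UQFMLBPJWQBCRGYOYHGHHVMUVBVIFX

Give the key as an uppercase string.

  i= 0: U-N =  7 → H
  i= 1: Q-G = 10 → K
  i= 2: F-S = 13 → N
  i= 3: M-I =  4 → E
  i= 4: L-M = 25 → Z
  i= 5: B-J = 18 → S
  i= 6: P-T = 22 → W
  i= 7: J-C =  7 → H
  i= 8: W-M = 10 → K
  i= 9: Q-D = 13 → N
  i=10: B-X =  4 → E
  i=11: C-D = 25 → Z
  i=12: R-Z = 18 → S
  i=13: G-K = 22 → W
  i=14: Y-R =  7 → H
  i=15: O-E = 10 → K
  i=16: Y-L = 13 → N
  i=17: H-D =  4 → E
  i=18: G-H = 25 → Z
  i=19: H-P = 18 → S
  i=20: H-L = 22 → W
  i=21: V-O =  7 → H
  i=22: M-C = 10 → K
  i=23: U-H = 13 → N
  i=24: V-R =  4 → E
  i=25: B-C = 25 → Z
  i=26: V-D = 18 → S
  i=27: I-M = 22 → W
  i=28: F-Y =  7 → H
  i=29: X-N = 10 → K
  shifts repeat with period 7: HKNEZSW

HKNEZSW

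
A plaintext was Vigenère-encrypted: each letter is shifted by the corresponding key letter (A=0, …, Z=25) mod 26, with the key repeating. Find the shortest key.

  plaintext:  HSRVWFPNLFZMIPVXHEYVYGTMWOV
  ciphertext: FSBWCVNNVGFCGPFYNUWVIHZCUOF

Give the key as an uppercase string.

  i= 0: F-H = 24 → Y
  i= 1: S-S =  0 → A
  i= 2: B-R = 10 → K
  i= 3: W-V =  1 → B
  i= 4: C-W =  6 → G
  i= 5: V-F = 16 → Q
  i= 6: N-P = 24 → Y
  i= 7: N-N =  0 → A
  i= 8: V-L = 10 → K
  i= 9: G-F =  1 → B
  i=10: F-Z =  6 → G
  i=11: C-M = 16 → Q
  i=12: G-I = 24 → Y
  i=13: P-P =  0 → A
  i=14: F-V = 10 → K
  i=15: Y-X =  1 → B
  i=16: N-H =  6 → G
  i=17: U-E = 16 → Q
  i=18: W-Y = 24 → Y
  i=19: V-V =  0 → A
  i=20: I-Y = 10 → K
  i=21: H-G =  1 → B
  i=22: Z-T =  6 → G
  i=23: C-M = 16 → Q
  i=24: U-W = 24 → Y
  i=25: O-O =  0 → A
  i=26: F-V = 10 → K
  shifts repeat with period 6: YAKBGQ

YAKBGQ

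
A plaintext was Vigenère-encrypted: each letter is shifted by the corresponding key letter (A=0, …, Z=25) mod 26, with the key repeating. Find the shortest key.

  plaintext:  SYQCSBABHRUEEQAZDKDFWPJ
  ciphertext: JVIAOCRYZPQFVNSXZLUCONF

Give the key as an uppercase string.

RXSYWB

  i= 0: J-S = 17 → R
  i= 1: V-Y = 23 → X
  i= 2: I-Q = 18 → S
  i= 3: A-C = 24 → Y
  i= 4: O-S = 22 → W
  i= 5: C-B =  1 → B
  i= 6: R-A = 17 → R
  i= 7: Y-B = 23 → X
  i= 8: Z-H = 18 → S
  i= 9: P-R = 24 → Y
  i=10: Q-U = 22 → W
  i=11: F-E =  1 → B
  i=12: V-E = 17 → R
  i=13: N-Q = 23 → X
  i=14: S-A = 18 → S
  i=15: X-Z = 24 → Y
  i=16: Z-D = 22 → W
  i=17: L-K =  1 → B
  i=18: U-D = 17 → R
  i=19: C-F = 23 → X
  i=20: O-W = 18 → S
  i=21: N-P = 24 → Y
  i=22: F-J = 22 → W
  shifts repeat with period 6: RXSYWB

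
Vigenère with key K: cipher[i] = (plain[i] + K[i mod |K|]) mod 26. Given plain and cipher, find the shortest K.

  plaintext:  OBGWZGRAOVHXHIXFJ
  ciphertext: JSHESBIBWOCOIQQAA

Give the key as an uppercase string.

VRBIT

  i= 0: J-O = 21 → V
  i= 1: S-B = 17 → R
  i= 2: H-G =  1 → B
  i= 3: E-W =  8 → I
  i= 4: S-Z = 19 → T
  i= 5: B-G = 21 → V
  i= 6: I-R = 17 → R
  i= 7: B-A =  1 → B
  i= 8: W-O =  8 → I
  i= 9: O-V = 19 → T
  i=10: C-H = 21 → V
  i=11: O-X = 17 → R
  i=12: I-H =  1 → B
  i=13: Q-I =  8 → I
  i=14: Q-X = 19 → T
  i=15: A-F = 21 → V
  i=16: A-J = 17 → R
  shifts repeat with period 5: VRBIT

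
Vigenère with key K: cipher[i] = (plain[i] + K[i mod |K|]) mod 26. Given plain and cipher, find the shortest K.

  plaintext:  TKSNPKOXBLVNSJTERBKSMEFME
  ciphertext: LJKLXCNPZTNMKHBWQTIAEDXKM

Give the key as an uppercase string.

SZSYI

  i= 0: L-T = 18 → S
  i= 1: J-K = 25 → Z
  i= 2: K-S = 18 → S
  i= 3: L-N = 24 → Y
  i= 4: X-P =  8 → I
  i= 5: C-K = 18 → S
  i= 6: N-O = 25 → Z
  i= 7: P-X = 18 → S
  i= 8: Z-B = 24 → Y
  i= 9: T-L =  8 → I
  i=10: N-V = 18 → S
  i=11: M-N = 25 → Z
  i=12: K-S = 18 → S
  i=13: H-J = 24 → Y
  i=14: B-T =  8 → I
  i=15: W-E = 18 → S
  i=16: Q-R = 25 → Z
  i=17: T-B = 18 → S
  i=18: I-K = 24 → Y
  i=19: A-S =  8 → I
  i=20: E-M = 18 → S
  i=21: D-E = 25 → Z
  i=22: X-F = 18 → S
  i=23: K-M = 24 → Y
  i=24: M-E =  8 → I
  shifts repeat with period 5: SZSYI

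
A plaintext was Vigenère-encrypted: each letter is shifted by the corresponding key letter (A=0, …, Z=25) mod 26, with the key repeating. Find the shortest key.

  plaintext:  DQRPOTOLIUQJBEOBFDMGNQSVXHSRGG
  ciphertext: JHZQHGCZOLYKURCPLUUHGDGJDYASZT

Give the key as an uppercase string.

GRIBTNOO

  i= 0: J-D =  6 → G
  i= 1: H-Q = 17 → R
  i= 2: Z-R =  8 → I
  i= 3: Q-P =  1 → B
  i= 4: H-O = 19 → T
  i= 5: G-T = 13 → N
  i= 6: C-O = 14 → O
  i= 7: Z-L = 14 → O
  i= 8: O-I =  6 → G
  i= 9: L-U = 17 → R
  i=10: Y-Q =  8 → I
  i=11: K-J =  1 → B
  i=12: U-B = 19 → T
  i=13: R-E = 13 → N
  i=14: C-O = 14 → O
  i=15: P-B = 14 → O
  i=16: L-F =  6 → G
  i=17: U-D = 17 → R
  i=18: U-M =  8 → I
  i=19: H-G =  1 → B
  i=20: G-N = 19 → T
  i=21: D-Q = 13 → N
  i=22: G-S = 14 → O
  i=23: J-V = 14 → O
  i=24: D-X =  6 → G
  i=25: Y-H = 17 → R
  i=26: A-S =  8 → I
  i=27: S-R =  1 → B
  i=28: Z-G = 19 → T
  i=29: T-G = 13 → N
  shifts repeat with period 8: GRIBTNOO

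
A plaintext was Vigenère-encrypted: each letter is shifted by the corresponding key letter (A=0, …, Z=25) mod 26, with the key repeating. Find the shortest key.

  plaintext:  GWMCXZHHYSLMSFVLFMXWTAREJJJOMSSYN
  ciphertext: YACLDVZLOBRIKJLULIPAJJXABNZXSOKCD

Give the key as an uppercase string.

SEQJGW

  i= 0: Y-G = 18 → S
  i= 1: A-W =  4 → E
  i= 2: C-M = 16 → Q
  i= 3: L-C =  9 → J
  i= 4: D-X =  6 → G
  i= 5: V-Z = 22 → W
  i= 6: Z-H = 18 → S
  i= 7: L-H =  4 → E
  i= 8: O-Y = 16 → Q
  i= 9: B-S =  9 → J
  i=10: R-L =  6 → G
  i=11: I-M = 22 → W
  i=12: K-S = 18 → S
  i=13: J-F =  4 → E
  i=14: L-V = 16 → Q
  i=15: U-L =  9 → J
  i=16: L-F =  6 → G
  i=17: I-M = 22 → W
  i=18: P-X = 18 → S
  i=19: A-W =  4 → E
  i=20: J-T = 16 → Q
  i=21: J-A =  9 → J
  i=22: X-R =  6 → G
  i=23: A-E = 22 → W
  i=24: B-J = 18 → S
  i=25: N-J =  4 → E
  i=26: Z-J = 16 → Q
  i=27: X-O =  9 → J
  i=28: S-M =  6 → G
  i=29: O-S = 22 → W
  i=30: K-S = 18 → S
  i=31: C-Y =  4 → E
  i=32: D-N = 16 → Q
  shifts repeat with period 6: SEQJGW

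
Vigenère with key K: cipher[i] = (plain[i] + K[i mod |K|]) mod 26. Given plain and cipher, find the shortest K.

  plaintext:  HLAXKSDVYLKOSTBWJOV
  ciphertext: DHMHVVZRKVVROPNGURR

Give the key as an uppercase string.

  i= 0: D-H = 22 → W
  i= 1: H-L = 22 → W
  i= 2: M-A = 12 → M
  i= 3: H-X = 10 → K
  i= 4: V-K = 11 → L
  i= 5: V-S =  3 → D
  i= 6: Z-D = 22 → W
  i= 7: R-V = 22 → W
  i= 8: K-Y = 12 → M
  i= 9: V-L = 10 → K
  i=10: V-K = 11 → L
  i=11: R-O =  3 → D
  i=12: O-S = 22 → W
  i=13: P-T = 22 → W
  i=14: N-B = 12 → M
  i=15: G-W = 10 → K
  i=16: U-J = 11 → L
  i=17: R-O =  3 → D
  i=18: R-V = 22 → W
  shifts repeat with period 6: WWMKLD

WWMKLD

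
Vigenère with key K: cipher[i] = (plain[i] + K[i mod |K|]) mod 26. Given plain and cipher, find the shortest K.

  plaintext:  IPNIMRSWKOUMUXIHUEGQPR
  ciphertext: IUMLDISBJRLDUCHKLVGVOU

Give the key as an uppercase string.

AFZDRR

  i= 0: I-I =  0 → A
  i= 1: U-P =  5 → F
  i= 2: M-N = 25 → Z
  i= 3: L-I =  3 → D
  i= 4: D-M = 17 → R
  i= 5: I-R = 17 → R
  i= 6: S-S =  0 → A
  i= 7: B-W =  5 → F
  i= 8: J-K = 25 → Z
  i= 9: R-O =  3 → D
  i=10: L-U = 17 → R
  i=11: D-M = 17 → R
  i=12: U-U =  0 → A
  i=13: C-X =  5 → F
  i=14: H-I = 25 → Z
  i=15: K-H =  3 → D
  i=16: L-U = 17 → R
  i=17: V-E = 17 → R
  i=18: G-G =  0 → A
  i=19: V-Q =  5 → F
  i=20: O-P = 25 → Z
  i=21: U-R =  3 → D
  shifts repeat with period 6: AFZDRR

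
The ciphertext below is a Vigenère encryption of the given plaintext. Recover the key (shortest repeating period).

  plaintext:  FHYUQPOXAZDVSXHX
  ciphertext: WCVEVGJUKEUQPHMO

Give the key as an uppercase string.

RVXKF

  i= 0: W-F = 17 → R
  i= 1: C-H = 21 → V
  i= 2: V-Y = 23 → X
  i= 3: E-U = 10 → K
  i= 4: V-Q =  5 → F
  i= 5: G-P = 17 → R
  i= 6: J-O = 21 → V
  i= 7: U-X = 23 → X
  i= 8: K-A = 10 → K
  i= 9: E-Z =  5 → F
  i=10: U-D = 17 → R
  i=11: Q-V = 21 → V
  i=12: P-S = 23 → X
  i=13: H-X = 10 → K
  i=14: M-H =  5 → F
  i=15: O-X = 17 → R
  shifts repeat with period 5: RVXKF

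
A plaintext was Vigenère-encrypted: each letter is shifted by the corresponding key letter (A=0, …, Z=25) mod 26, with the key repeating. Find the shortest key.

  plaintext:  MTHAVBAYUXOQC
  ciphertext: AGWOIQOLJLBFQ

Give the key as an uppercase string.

ONP

  i= 0: A-M = 14 → O
  i= 1: G-T = 13 → N
  i= 2: W-H = 15 → P
  i= 3: O-A = 14 → O
  i= 4: I-V = 13 → N
  i= 5: Q-B = 15 → P
  i= 6: O-A = 14 → O
  i= 7: L-Y = 13 → N
  i= 8: J-U = 15 → P
  i= 9: L-X = 14 → O
  i=10: B-O = 13 → N
  i=11: F-Q = 15 → P
  i=12: Q-C = 14 → O
  shifts repeat with period 3: ONP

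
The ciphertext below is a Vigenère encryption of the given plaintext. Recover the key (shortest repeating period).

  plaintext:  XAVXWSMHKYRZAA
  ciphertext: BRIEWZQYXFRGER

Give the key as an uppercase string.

ERNHAH

  i= 0: B-X =  4 → E
  i= 1: R-A = 17 → R
  i= 2: I-V = 13 → N
  i= 3: E-X =  7 → H
  i= 4: W-W =  0 → A
  i= 5: Z-S =  7 → H
  i= 6: Q-M =  4 → E
  i= 7: Y-H = 17 → R
  i= 8: X-K = 13 → N
  i= 9: F-Y =  7 → H
  i=10: R-R =  0 → A
  i=11: G-Z =  7 → H
  i=12: E-A =  4 → E
  i=13: R-A = 17 → R
  shifts repeat with period 6: ERNHAH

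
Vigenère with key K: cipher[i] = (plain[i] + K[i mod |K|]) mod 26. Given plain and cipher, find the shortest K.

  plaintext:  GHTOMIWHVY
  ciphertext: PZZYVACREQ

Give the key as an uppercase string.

JSGK

  i= 0: P-G =  9 → J
  i= 1: Z-H = 18 → S
  i= 2: Z-T =  6 → G
  i= 3: Y-O = 10 → K
  i= 4: V-M =  9 → J
  i= 5: A-I = 18 → S
  i= 6: C-W =  6 → G
  i= 7: R-H = 10 → K
  i= 8: E-V =  9 → J
  i= 9: Q-Y = 18 → S
  shifts repeat with period 4: JSGK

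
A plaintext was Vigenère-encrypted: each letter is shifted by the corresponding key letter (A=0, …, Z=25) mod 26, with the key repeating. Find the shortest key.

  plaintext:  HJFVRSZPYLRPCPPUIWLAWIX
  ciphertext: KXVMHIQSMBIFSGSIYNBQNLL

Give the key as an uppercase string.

  i= 0: K-H =  3 → D
  i= 1: X-J = 14 → O
  i= 2: V-F = 16 → Q
  i= 3: M-V = 17 → R
  i= 4: H-R = 16 → Q
  i= 5: I-S = 16 → Q
  i= 6: Q-Z = 17 → R
  i= 7: S-P =  3 → D
  i= 8: M-Y = 14 → O
  i= 9: B-L = 16 → Q
  i=10: I-R = 17 → R
  i=11: F-P = 16 → Q
  i=12: S-C = 16 → Q
  i=13: G-P = 17 → R
  i=14: S-P =  3 → D
  i=15: I-U = 14 → O
  i=16: Y-I = 16 → Q
  i=17: N-W = 17 → R
  i=18: B-L = 16 → Q
  i=19: Q-A = 16 → Q
  i=20: N-W = 17 → R
  i=21: L-I =  3 → D
  i=22: L-X = 14 → O
  shifts repeat with period 7: DOQRQQR

DOQRQQR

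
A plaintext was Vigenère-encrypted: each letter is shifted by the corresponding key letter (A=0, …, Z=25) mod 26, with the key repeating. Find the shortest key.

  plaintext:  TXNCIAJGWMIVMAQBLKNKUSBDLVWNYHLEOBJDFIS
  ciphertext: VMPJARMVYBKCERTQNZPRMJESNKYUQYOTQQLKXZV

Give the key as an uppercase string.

  i= 0: V-T =  2 → C
  i= 1: M-X = 15 → P
  i= 2: P-N =  2 → C
  i= 3: J-C =  7 → H
  i= 4: A-I = 18 → S
  i= 5: R-A = 17 → R
  i= 6: M-J =  3 → D
  i= 7: V-G = 15 → P
  i= 8: Y-W =  2 → C
  i= 9: B-M = 15 → P
  i=10: K-I =  2 → C
  i=11: C-V =  7 → H
  i=12: E-M = 18 → S
  i=13: R-A = 17 → R
  i=14: T-Q =  3 → D
  i=15: Q-B = 15 → P
  i=16: N-L =  2 → C
  i=17: Z-K = 15 → P
  i=18: P-N =  2 → C
  i=19: R-K =  7 → H
  i=20: M-U = 18 → S
  i=21: J-S = 17 → R
  i=22: E-B =  3 → D
  i=23: S-D = 15 → P
  i=24: N-L =  2 → C
  i=25: K-V = 15 → P
  i=26: Y-W =  2 → C
  i=27: U-N =  7 → H
  i=28: Q-Y = 18 → S
  i=29: Y-H = 17 → R
  i=30: O-L =  3 → D
  i=31: T-E = 15 → P
  i=32: Q-O =  2 → C
  i=33: Q-B = 15 → P
  i=34: L-J =  2 → C
  i=35: K-D =  7 → H
  i=36: X-F = 18 → S
  i=37: Z-I = 17 → R
  i=38: V-S =  3 → D
  shifts repeat with period 8: CPCHSRDP

CPCHSRDP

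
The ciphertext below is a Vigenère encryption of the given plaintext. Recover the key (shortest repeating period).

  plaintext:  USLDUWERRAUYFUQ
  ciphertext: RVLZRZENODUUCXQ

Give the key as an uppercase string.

XDAW

  i= 0: R-U = 23 → X
  i= 1: V-S =  3 → D
  i= 2: L-L =  0 → A
  i= 3: Z-D = 22 → W
  i= 4: R-U = 23 → X
  i= 5: Z-W =  3 → D
  i= 6: E-E =  0 → A
  i= 7: N-R = 22 → W
  i= 8: O-R = 23 → X
  i= 9: D-A =  3 → D
  i=10: U-U =  0 → A
  i=11: U-Y = 22 → W
  i=12: C-F = 23 → X
  i=13: X-U =  3 → D
  i=14: Q-Q =  0 → A
  shifts repeat with period 4: XDAW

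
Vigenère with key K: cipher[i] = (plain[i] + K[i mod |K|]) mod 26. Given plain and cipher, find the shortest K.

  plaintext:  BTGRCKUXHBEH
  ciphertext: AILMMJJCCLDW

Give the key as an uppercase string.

  i= 0: A-B = 25 → Z
  i= 1: I-T = 15 → P
  i= 2: L-G =  5 → F
  i= 3: M-R = 21 → V
  i= 4: M-C = 10 → K
  i= 5: J-K = 25 → Z
  i= 6: J-U = 15 → P
  i= 7: C-X =  5 → F
  i= 8: C-H = 21 → V
  i= 9: L-B = 10 → K
  i=10: D-E = 25 → Z
  i=11: W-H = 15 → P
  shifts repeat with period 5: ZPFVK

ZPFVK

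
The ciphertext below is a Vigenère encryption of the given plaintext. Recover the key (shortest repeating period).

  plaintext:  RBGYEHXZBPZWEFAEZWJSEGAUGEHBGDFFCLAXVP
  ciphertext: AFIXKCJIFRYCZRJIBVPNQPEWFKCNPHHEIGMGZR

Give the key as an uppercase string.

JECZGVM

  i= 0: A-R =  9 → J
  i= 1: F-B =  4 → E
  i= 2: I-G =  2 → C
  i= 3: X-Y = 25 → Z
  i= 4: K-E =  6 → G
  i= 5: C-H = 21 → V
  i= 6: J-X = 12 → M
  i= 7: I-Z =  9 → J
  i= 8: F-B =  4 → E
  i= 9: R-P =  2 → C
  i=10: Y-Z = 25 → Z
  i=11: C-W =  6 → G
  i=12: Z-E = 21 → V
  i=13: R-F = 12 → M
  i=14: J-A =  9 → J
  i=15: I-E =  4 → E
  i=16: B-Z =  2 → C
  i=17: V-W = 25 → Z
  i=18: P-J =  6 → G
  i=19: N-S = 21 → V
  i=20: Q-E = 12 → M
  i=21: P-G =  9 → J
  i=22: E-A =  4 → E
  i=23: W-U =  2 → C
  i=24: F-G = 25 → Z
  i=25: K-E =  6 → G
  i=26: C-H = 21 → V
  i=27: N-B = 12 → M
  i=28: P-G =  9 → J
  i=29: H-D =  4 → E
  i=30: H-F =  2 → C
  i=31: E-F = 25 → Z
  i=32: I-C =  6 → G
  i=33: G-L = 21 → V
  i=34: M-A = 12 → M
  i=35: G-X =  9 → J
  i=36: Z-V =  4 → E
  i=37: R-P =  2 → C
  shifts repeat with period 7: JECZGVM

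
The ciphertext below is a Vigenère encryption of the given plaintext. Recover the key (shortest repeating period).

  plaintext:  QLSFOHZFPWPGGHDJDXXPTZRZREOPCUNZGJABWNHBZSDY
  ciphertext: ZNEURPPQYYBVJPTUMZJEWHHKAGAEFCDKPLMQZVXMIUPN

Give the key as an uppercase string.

  i= 0: Z-Q =  9 → J
  i= 1: N-L =  2 → C
  i= 2: E-S = 12 → M
  i= 3: U-F = 15 → P
  i= 4: R-O =  3 → D
  i= 5: P-H =  8 → I
  i= 6: P-Z = 16 → Q
  i= 7: Q-F = 11 → L
  i= 8: Y-P =  9 → J
  i= 9: Y-W =  2 → C
  i=10: B-P = 12 → M
  i=11: V-G = 15 → P
  i=12: J-G =  3 → D
  i=13: P-H =  8 → I
  i=14: T-D = 16 → Q
  i=15: U-J = 11 → L
  i=16: M-D =  9 → J
  i=17: Z-X =  2 → C
  i=18: J-X = 12 → M
  i=19: E-P = 15 → P
  i=20: W-T =  3 → D
  i=21: H-Z =  8 → I
  i=22: H-R = 16 → Q
  i=23: K-Z = 11 → L
  i=24: A-R =  9 → J
  i=25: G-E =  2 → C
  i=26: A-O = 12 → M
  i=27: E-P = 15 → P
  i=28: F-C =  3 → D
  i=29: C-U =  8 → I
  i=30: D-N = 16 → Q
  i=31: K-Z = 11 → L
  i=32: P-G =  9 → J
  i=33: L-J =  2 → C
  i=34: M-A = 12 → M
  i=35: Q-B = 15 → P
  i=36: Z-W =  3 → D
  i=37: V-N =  8 → I
  i=38: X-H = 16 → Q
  i=39: M-B = 11 → L
  i=40: I-Z =  9 → J
  i=41: U-S =  2 → C
  i=42: P-D = 12 → M
  i=43: N-Y = 15 → P
  shifts repeat with period 8: JCMPDIQL

JCMPDIQL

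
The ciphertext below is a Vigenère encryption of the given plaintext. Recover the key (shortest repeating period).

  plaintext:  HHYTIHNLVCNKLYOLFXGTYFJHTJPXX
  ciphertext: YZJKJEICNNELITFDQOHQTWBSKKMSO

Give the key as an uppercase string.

  i= 0: Y-H = 17 → R
  i= 1: Z-H = 18 → S
  i= 2: J-Y = 11 → L
  i= 3: K-T = 17 → R
  i= 4: J-I =  1 → B
  i= 5: E-H = 23 → X
  i= 6: I-N = 21 → V
  i= 7: C-L = 17 → R
  i= 8: N-V = 18 → S
  i= 9: N-C = 11 → L
  i=10: E-N = 17 → R
  i=11: L-K =  1 → B
  i=12: I-L = 23 → X
  i=13: T-Y = 21 → V
  i=14: F-O = 17 → R
  i=15: D-L = 18 → S
  i=16: Q-F = 11 → L
  i=17: O-X = 17 → R
  i=18: H-G =  1 → B
  i=19: Q-T = 23 → X
  i=20: T-Y = 21 → V
  i=21: W-F = 17 → R
  i=22: B-J = 18 → S
  i=23: S-H = 11 → L
  i=24: K-T = 17 → R
  i=25: K-J =  1 → B
  i=26: M-P = 23 → X
  i=27: S-X = 21 → V
  i=28: O-X = 17 → R
  shifts repeat with period 7: RSLRBXV

RSLRBXV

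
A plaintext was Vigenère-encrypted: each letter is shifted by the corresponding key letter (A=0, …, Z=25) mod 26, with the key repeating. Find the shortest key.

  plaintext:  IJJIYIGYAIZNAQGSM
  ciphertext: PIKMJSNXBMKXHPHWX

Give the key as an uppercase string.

  i= 0: P-I =  7 → H
  i= 1: I-J = 25 → Z
  i= 2: K-J =  1 → B
  i= 3: M-I =  4 → E
  i= 4: J-Y = 11 → L
  i= 5: S-I = 10 → K
  i= 6: N-G =  7 → H
  i= 7: X-Y = 25 → Z
  i= 8: B-A =  1 → B
  i= 9: M-I =  4 → E
  i=10: K-Z = 11 → L
  i=11: X-N = 10 → K
  i=12: H-A =  7 → H
  i=13: P-Q = 25 → Z
  i=14: H-G =  1 → B
  i=15: W-S =  4 → E
  i=16: X-M = 11 → L
  shifts repeat with period 6: HZBELK

HZBELK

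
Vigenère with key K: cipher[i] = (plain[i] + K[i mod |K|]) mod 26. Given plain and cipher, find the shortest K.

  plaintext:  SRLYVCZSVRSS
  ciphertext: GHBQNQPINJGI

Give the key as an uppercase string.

  i= 0: G-S = 14 → O
  i= 1: H-R = 16 → Q
  i= 2: B-L = 16 → Q
  i= 3: Q-Y = 18 → S
  i= 4: N-V = 18 → S
  i= 5: Q-C = 14 → O
  i= 6: P-Z = 16 → Q
  i= 7: I-S = 16 → Q
  i= 8: N-V = 18 → S
  i= 9: J-R = 18 → S
  i=10: G-S = 14 → O
  i=11: I-S = 16 → Q
  shifts repeat with period 5: OQQSS

OQQSS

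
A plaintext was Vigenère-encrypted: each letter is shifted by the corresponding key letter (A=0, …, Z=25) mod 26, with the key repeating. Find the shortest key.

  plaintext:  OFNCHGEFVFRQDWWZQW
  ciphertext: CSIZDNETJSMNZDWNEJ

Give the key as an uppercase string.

ONVXWHAO

  i= 0: C-O = 14 → O
  i= 1: S-F = 13 → N
  i= 2: I-N = 21 → V
  i= 3: Z-C = 23 → X
  i= 4: D-H = 22 → W
  i= 5: N-G =  7 → H
  i= 6: E-E =  0 → A
  i= 7: T-F = 14 → O
  i= 8: J-V = 14 → O
  i= 9: S-F = 13 → N
  i=10: M-R = 21 → V
  i=11: N-Q = 23 → X
  i=12: Z-D = 22 → W
  i=13: D-W =  7 → H
  i=14: W-W =  0 → A
  i=15: N-Z = 14 → O
  i=16: E-Q = 14 → O
  i=17: J-W = 13 → N
  shifts repeat with period 8: ONVXWHAO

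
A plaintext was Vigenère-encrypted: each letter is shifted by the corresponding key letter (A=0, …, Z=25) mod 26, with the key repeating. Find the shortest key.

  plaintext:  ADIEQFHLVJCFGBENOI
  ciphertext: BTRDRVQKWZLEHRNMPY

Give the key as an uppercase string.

  i= 0: B-A =  1 → B
  i= 1: T-D = 16 → Q
  i= 2: R-I =  9 → J
  i= 3: D-E = 25 → Z
  i= 4: R-Q =  1 → B
  i= 5: V-F = 16 → Q
  i= 6: Q-H =  9 → J
  i= 7: K-L = 25 → Z
  i= 8: W-V =  1 → B
  i= 9: Z-J = 16 → Q
  i=10: L-C =  9 → J
  i=11: E-F = 25 → Z
  i=12: H-G =  1 → B
  i=13: R-B = 16 → Q
  i=14: N-E =  9 → J
  i=15: M-N = 25 → Z
  i=16: P-O =  1 → B
  i=17: Y-I = 16 → Q
  shifts repeat with period 4: BQJZ

BQJZ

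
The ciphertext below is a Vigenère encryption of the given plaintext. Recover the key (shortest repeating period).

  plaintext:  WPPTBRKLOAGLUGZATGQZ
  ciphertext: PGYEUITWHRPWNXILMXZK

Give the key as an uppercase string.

TRJL

  i= 0: P-W = 19 → T
  i= 1: G-P = 17 → R
  i= 2: Y-P =  9 → J
  i= 3: E-T = 11 → L
  i= 4: U-B = 19 → T
  i= 5: I-R = 17 → R
  i= 6: T-K =  9 → J
  i= 7: W-L = 11 → L
  i= 8: H-O = 19 → T
  i= 9: R-A = 17 → R
  i=10: P-G =  9 → J
  i=11: W-L = 11 → L
  i=12: N-U = 19 → T
  i=13: X-G = 17 → R
  i=14: I-Z =  9 → J
  i=15: L-A = 11 → L
  i=16: M-T = 19 → T
  i=17: X-G = 17 → R
  i=18: Z-Q =  9 → J
  i=19: K-Z = 11 → L
  shifts repeat with period 4: TRJL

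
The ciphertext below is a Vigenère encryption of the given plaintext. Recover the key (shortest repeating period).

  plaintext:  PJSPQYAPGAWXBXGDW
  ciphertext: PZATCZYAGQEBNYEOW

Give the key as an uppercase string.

AQIEMBYL

  i= 0: P-P =  0 → A
  i= 1: Z-J = 16 → Q
  i= 2: A-S =  8 → I
  i= 3: T-P =  4 → E
  i= 4: C-Q = 12 → M
  i= 5: Z-Y =  1 → B
  i= 6: Y-A = 24 → Y
  i= 7: A-P = 11 → L
  i= 8: G-G =  0 → A
  i= 9: Q-A = 16 → Q
  i=10: E-W =  8 → I
  i=11: B-X =  4 → E
  i=12: N-B = 12 → M
  i=13: Y-X =  1 → B
  i=14: E-G = 24 → Y
  i=15: O-D = 11 → L
  i=16: W-W =  0 → A
  shifts repeat with period 8: AQIEMBYL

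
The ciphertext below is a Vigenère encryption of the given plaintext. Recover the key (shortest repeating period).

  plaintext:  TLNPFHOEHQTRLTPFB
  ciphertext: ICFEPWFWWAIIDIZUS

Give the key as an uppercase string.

PRSPK

  i= 0: I-T = 15 → P
  i= 1: C-L = 17 → R
  i= 2: F-N = 18 → S
  i= 3: E-P = 15 → P
  i= 4: P-F = 10 → K
  i= 5: W-H = 15 → P
  i= 6: F-O = 17 → R
  i= 7: W-E = 18 → S
  i= 8: W-H = 15 → P
  i= 9: A-Q = 10 → K
  i=10: I-T = 15 → P
  i=11: I-R = 17 → R
  i=12: D-L = 18 → S
  i=13: I-T = 15 → P
  i=14: Z-P = 10 → K
  i=15: U-F = 15 → P
  i=16: S-B = 17 → R
  shifts repeat with period 5: PRSPK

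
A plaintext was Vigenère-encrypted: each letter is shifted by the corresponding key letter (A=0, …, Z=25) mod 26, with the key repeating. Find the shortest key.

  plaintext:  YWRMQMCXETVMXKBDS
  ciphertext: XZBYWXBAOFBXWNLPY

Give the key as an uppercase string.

ZDKMGL

  i= 0: X-Y = 25 → Z
  i= 1: Z-W =  3 → D
  i= 2: B-R = 10 → K
  i= 3: Y-M = 12 → M
  i= 4: W-Q =  6 → G
  i= 5: X-M = 11 → L
  i= 6: B-C = 25 → Z
  i= 7: A-X =  3 → D
  i= 8: O-E = 10 → K
  i= 9: F-T = 12 → M
  i=10: B-V =  6 → G
  i=11: X-M = 11 → L
  i=12: W-X = 25 → Z
  i=13: N-K =  3 → D
  i=14: L-B = 10 → K
  i=15: P-D = 12 → M
  i=16: Y-S =  6 → G
  shifts repeat with period 6: ZDKMGL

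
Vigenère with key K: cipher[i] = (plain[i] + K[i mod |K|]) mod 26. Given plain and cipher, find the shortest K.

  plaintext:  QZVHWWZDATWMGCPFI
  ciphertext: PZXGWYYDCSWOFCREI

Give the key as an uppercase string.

ZAC

  i= 0: P-Q = 25 → Z
  i= 1: Z-Z =  0 → A
  i= 2: X-V =  2 → C
  i= 3: G-H = 25 → Z
  i= 4: W-W =  0 → A
  i= 5: Y-W =  2 → C
  i= 6: Y-Z = 25 → Z
  i= 7: D-D =  0 → A
  i= 8: C-A =  2 → C
  i= 9: S-T = 25 → Z
  i=10: W-W =  0 → A
  i=11: O-M =  2 → C
  i=12: F-G = 25 → Z
  i=13: C-C =  0 → A
  i=14: R-P =  2 → C
  i=15: E-F = 25 → Z
  i=16: I-I =  0 → A
  shifts repeat with period 3: ZAC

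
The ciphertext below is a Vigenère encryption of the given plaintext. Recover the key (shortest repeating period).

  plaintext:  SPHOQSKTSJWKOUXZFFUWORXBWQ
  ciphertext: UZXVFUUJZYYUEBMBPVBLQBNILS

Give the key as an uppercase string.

CKQHP

  i= 0: U-S =  2 → C
  i= 1: Z-P = 10 → K
  i= 2: X-H = 16 → Q
  i= 3: V-O =  7 → H
  i= 4: F-Q = 15 → P
  i= 5: U-S =  2 → C
  i= 6: U-K = 10 → K
  i= 7: J-T = 16 → Q
  i= 8: Z-S =  7 → H
  i= 9: Y-J = 15 → P
  i=10: Y-W =  2 → C
  i=11: U-K = 10 → K
  i=12: E-O = 16 → Q
  i=13: B-U =  7 → H
  i=14: M-X = 15 → P
  i=15: B-Z =  2 → C
  i=16: P-F = 10 → K
  i=17: V-F = 16 → Q
  i=18: B-U =  7 → H
  i=19: L-W = 15 → P
  i=20: Q-O =  2 → C
  i=21: B-R = 10 → K
  i=22: N-X = 16 → Q
  i=23: I-B =  7 → H
  i=24: L-W = 15 → P
  i=25: S-Q =  2 → C
  shifts repeat with period 5: CKQHP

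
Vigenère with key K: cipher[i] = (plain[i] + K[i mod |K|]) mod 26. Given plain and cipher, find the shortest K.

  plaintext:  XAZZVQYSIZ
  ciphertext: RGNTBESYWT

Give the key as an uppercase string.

UGO

  i= 0: R-X = 20 → U
  i= 1: G-A =  6 → G
  i= 2: N-Z = 14 → O
  i= 3: T-Z = 20 → U
  i= 4: B-V =  6 → G
  i= 5: E-Q = 14 → O
  i= 6: S-Y = 20 → U
  i= 7: Y-S =  6 → G
  i= 8: W-I = 14 → O
  i= 9: T-Z = 20 → U
  shifts repeat with period 3: UGO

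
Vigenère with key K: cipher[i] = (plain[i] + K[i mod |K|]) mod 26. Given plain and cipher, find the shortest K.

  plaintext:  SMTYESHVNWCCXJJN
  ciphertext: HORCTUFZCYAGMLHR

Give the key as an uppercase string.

PCYE

  i= 0: H-S = 15 → P
  i= 1: O-M =  2 → C
  i= 2: R-T = 24 → Y
  i= 3: C-Y =  4 → E
  i= 4: T-E = 15 → P
  i= 5: U-S =  2 → C
  i= 6: F-H = 24 → Y
  i= 7: Z-V =  4 → E
  i= 8: C-N = 15 → P
  i= 9: Y-W =  2 → C
  i=10: A-C = 24 → Y
  i=11: G-C =  4 → E
  i=12: M-X = 15 → P
  i=13: L-J =  2 → C
  i=14: H-J = 24 → Y
  i=15: R-N =  4 → E
  shifts repeat with period 4: PCYE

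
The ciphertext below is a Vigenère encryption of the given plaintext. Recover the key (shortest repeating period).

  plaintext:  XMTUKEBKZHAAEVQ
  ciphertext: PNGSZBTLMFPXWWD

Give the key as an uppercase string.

SBNYPX

  i= 0: P-X = 18 → S
  i= 1: N-M =  1 → B
  i= 2: G-T = 13 → N
  i= 3: S-U = 24 → Y
  i= 4: Z-K = 15 → P
  i= 5: B-E = 23 → X
  i= 6: T-B = 18 → S
  i= 7: L-K =  1 → B
  i= 8: M-Z = 13 → N
  i= 9: F-H = 24 → Y
  i=10: P-A = 15 → P
  i=11: X-A = 23 → X
  i=12: W-E = 18 → S
  i=13: W-V =  1 → B
  i=14: D-Q = 13 → N
  shifts repeat with period 6: SBNYPX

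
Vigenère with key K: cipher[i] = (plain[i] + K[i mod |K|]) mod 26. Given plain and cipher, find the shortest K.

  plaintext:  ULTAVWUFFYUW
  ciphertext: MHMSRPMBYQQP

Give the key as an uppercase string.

  i= 0: M-U = 18 → S
  i= 1: H-L = 22 → W
  i= 2: M-T = 19 → T
  i= 3: S-A = 18 → S
  i= 4: R-V = 22 → W
  i= 5: P-W = 19 → T
  i= 6: M-U = 18 → S
  i= 7: B-F = 22 → W
  i= 8: Y-F = 19 → T
  i= 9: Q-Y = 18 → S
  i=10: Q-U = 22 → W
  i=11: P-W = 19 → T
  shifts repeat with period 3: SWT

SWT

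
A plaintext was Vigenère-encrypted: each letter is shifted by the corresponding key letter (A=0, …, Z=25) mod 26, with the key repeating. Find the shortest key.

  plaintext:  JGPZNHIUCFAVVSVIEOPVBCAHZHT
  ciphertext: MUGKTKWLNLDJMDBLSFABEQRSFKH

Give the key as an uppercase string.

  i= 0: M-J =  3 → D
  i= 1: U-G = 14 → O
  i= 2: G-P = 17 → R
  i= 3: K-Z = 11 → L
  i= 4: T-N =  6 → G
  i= 5: K-H =  3 → D
  i= 6: W-I = 14 → O
  i= 7: L-U = 17 → R
  i= 8: N-C = 11 → L
  i= 9: L-F =  6 → G
  i=10: D-A =  3 → D
  i=11: J-V = 14 → O
  i=12: M-V = 17 → R
  i=13: D-S = 11 → L
  i=14: B-V =  6 → G
  i=15: L-I =  3 → D
  i=16: S-E = 14 → O
  i=17: F-O = 17 → R
  i=18: A-P = 11 → L
  i=19: B-V =  6 → G
  i=20: E-B =  3 → D
  i=21: Q-C = 14 → O
  i=22: R-A = 17 → R
  i=23: S-H = 11 → L
  i=24: F-Z =  6 → G
  i=25: K-H =  3 → D
  i=26: H-T = 14 → O
  shifts repeat with period 5: DORLG

DORLG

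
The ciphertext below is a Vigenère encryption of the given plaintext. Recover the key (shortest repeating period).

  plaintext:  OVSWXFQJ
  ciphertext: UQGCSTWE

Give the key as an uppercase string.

  i= 0: U-O =  6 → G
  i= 1: Q-V = 21 → V
  i= 2: G-S = 14 → O
  i= 3: C-W =  6 → G
  i= 4: S-X = 21 → V
  i= 5: T-F = 14 → O
  i= 6: W-Q =  6 → G
  i= 7: E-J = 21 → V
  shifts repeat with period 3: GVO

GVO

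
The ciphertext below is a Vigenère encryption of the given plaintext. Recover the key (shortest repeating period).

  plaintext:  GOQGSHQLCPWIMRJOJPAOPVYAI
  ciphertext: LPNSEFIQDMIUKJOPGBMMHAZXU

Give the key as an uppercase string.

FBXMMYS

  i= 0: L-G =  5 → F
  i= 1: P-O =  1 → B
  i= 2: N-Q = 23 → X
  i= 3: S-G = 12 → M
  i= 4: E-S = 12 → M
  i= 5: F-H = 24 → Y
  i= 6: I-Q = 18 → S
  i= 7: Q-L =  5 → F
  i= 8: D-C =  1 → B
  i= 9: M-P = 23 → X
  i=10: I-W = 12 → M
  i=11: U-I = 12 → M
  i=12: K-M = 24 → Y
  i=13: J-R = 18 → S
  i=14: O-J =  5 → F
  i=15: P-O =  1 → B
  i=16: G-J = 23 → X
  i=17: B-P = 12 → M
  i=18: M-A = 12 → M
  i=19: M-O = 24 → Y
  i=20: H-P = 18 → S
  i=21: A-V =  5 → F
  i=22: Z-Y =  1 → B
  i=23: X-A = 23 → X
  i=24: U-I = 12 → M
  shifts repeat with period 7: FBXMMYS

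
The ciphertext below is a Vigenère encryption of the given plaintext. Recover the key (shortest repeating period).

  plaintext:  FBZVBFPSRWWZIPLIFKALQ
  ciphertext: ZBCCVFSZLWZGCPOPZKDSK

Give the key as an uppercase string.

  i= 0: Z-F = 20 → U
  i= 1: B-B =  0 → A
  i= 2: C-Z =  3 → D
  i= 3: C-V =  7 → H
  i= 4: V-B = 20 → U
  i= 5: F-F =  0 → A
  i= 6: S-P =  3 → D
  i= 7: Z-S =  7 → H
  i= 8: L-R = 20 → U
  i= 9: W-W =  0 → A
  i=10: Z-W =  3 → D
  i=11: G-Z =  7 → H
  i=12: C-I = 20 → U
  i=13: P-P =  0 → A
  i=14: O-L =  3 → D
  i=15: P-I =  7 → H
  i=16: Z-F = 20 → U
  i=17: K-K =  0 → A
  i=18: D-A =  3 → D
  i=19: S-L =  7 → H
  i=20: K-Q = 20 → U
  shifts repeat with period 4: UADH

UADH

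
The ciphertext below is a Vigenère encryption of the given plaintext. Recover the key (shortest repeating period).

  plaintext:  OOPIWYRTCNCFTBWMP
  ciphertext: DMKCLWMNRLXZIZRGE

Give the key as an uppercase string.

  i= 0: D-O = 15 → P
  i= 1: M-O = 24 → Y
  i= 2: K-P = 21 → V
  i= 3: C-I = 20 → U
  i= 4: L-W = 15 → P
  i= 5: W-Y = 24 → Y
  i= 6: M-R = 21 → V
  i= 7: N-T = 20 → U
  i= 8: R-C = 15 → P
  i= 9: L-N = 24 → Y
  i=10: X-C = 21 → V
  i=11: Z-F = 20 → U
  i=12: I-T = 15 → P
  i=13: Z-B = 24 → Y
  i=14: R-W = 21 → V
  i=15: G-M = 20 → U
  i=16: E-P = 15 → P
  shifts repeat with period 4: PYVU

PYVU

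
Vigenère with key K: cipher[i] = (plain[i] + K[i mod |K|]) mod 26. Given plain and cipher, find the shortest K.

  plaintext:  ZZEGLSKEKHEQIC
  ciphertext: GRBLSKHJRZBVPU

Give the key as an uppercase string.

  i= 0: G-Z =  7 → H
  i= 1: R-Z = 18 → S
  i= 2: B-E = 23 → X
  i= 3: L-G =  5 → F
  i= 4: S-L =  7 → H
  i= 5: K-S = 18 → S
  i= 6: H-K = 23 → X
  i= 7: J-E =  5 → F
  i= 8: R-K =  7 → H
  i= 9: Z-H = 18 → S
  i=10: B-E = 23 → X
  i=11: V-Q =  5 → F
  i=12: P-I =  7 → H
  i=13: U-C = 18 → S
  shifts repeat with period 4: HSXF

HSXF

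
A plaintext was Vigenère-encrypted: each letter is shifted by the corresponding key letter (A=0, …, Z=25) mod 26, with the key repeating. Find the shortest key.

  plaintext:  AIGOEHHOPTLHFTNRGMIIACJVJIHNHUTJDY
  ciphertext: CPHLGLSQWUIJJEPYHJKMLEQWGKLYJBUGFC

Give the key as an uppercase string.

  i= 0: C-A =  2 → C
  i= 1: P-I =  7 → H
  i= 2: H-G =  1 → B
  i= 3: L-O = 23 → X
  i= 4: G-E =  2 → C
  i= 5: L-H =  4 → E
  i= 6: S-H = 11 → L
  i= 7: Q-O =  2 → C
  i= 8: W-P =  7 → H
  i= 9: U-T =  1 → B
  i=10: I-L = 23 → X
  i=11: J-H =  2 → C
  i=12: J-F =  4 → E
  i=13: E-T = 11 → L
  i=14: P-N =  2 → C
  i=15: Y-R =  7 → H
  i=16: H-G =  1 → B
  i=17: J-M = 23 → X
  i=18: K-I =  2 → C
  i=19: M-I =  4 → E
  i=20: L-A = 11 → L
  i=21: E-C =  2 → C
  i=22: Q-J =  7 → H
  i=23: W-V =  1 → B
  i=24: G-J = 23 → X
  i=25: K-I =  2 → C
  i=26: L-H =  4 → E
  i=27: Y-N = 11 → L
  i=28: J-H =  2 → C
  i=29: B-U =  7 → H
  i=30: U-T =  1 → B
  i=31: G-J = 23 → X
  i=32: F-D =  2 → C
  i=33: C-Y =  4 → E
  shifts repeat with period 7: CHBXCEL

CHBXCEL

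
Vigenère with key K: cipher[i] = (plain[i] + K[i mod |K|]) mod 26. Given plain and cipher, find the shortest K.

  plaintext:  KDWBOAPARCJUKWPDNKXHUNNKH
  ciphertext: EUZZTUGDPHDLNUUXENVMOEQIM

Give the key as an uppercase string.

URDYF

  i= 0: E-K = 20 → U
  i= 1: U-D = 17 → R
  i= 2: Z-W =  3 → D
  i= 3: Z-B = 24 → Y
  i= 4: T-O =  5 → F
  i= 5: U-A = 20 → U
  i= 6: G-P = 17 → R
  i= 7: D-A =  3 → D
  i= 8: P-R = 24 → Y
  i= 9: H-C =  5 → F
  i=10: D-J = 20 → U
  i=11: L-U = 17 → R
  i=12: N-K =  3 → D
  i=13: U-W = 24 → Y
  i=14: U-P =  5 → F
  i=15: X-D = 20 → U
  i=16: E-N = 17 → R
  i=17: N-K =  3 → D
  i=18: V-X = 24 → Y
  i=19: M-H =  5 → F
  i=20: O-U = 20 → U
  i=21: E-N = 17 → R
  i=22: Q-N =  3 → D
  i=23: I-K = 24 → Y
  i=24: M-H =  5 → F
  shifts repeat with period 5: URDYF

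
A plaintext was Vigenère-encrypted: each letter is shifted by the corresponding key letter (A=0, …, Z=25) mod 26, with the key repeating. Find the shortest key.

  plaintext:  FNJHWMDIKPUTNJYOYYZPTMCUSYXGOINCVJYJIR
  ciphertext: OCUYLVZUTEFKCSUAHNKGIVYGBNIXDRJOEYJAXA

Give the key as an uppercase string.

JPLRPJWM

  i= 0: O-F =  9 → J
  i= 1: C-N = 15 → P
  i= 2: U-J = 11 → L
  i= 3: Y-H = 17 → R
  i= 4: L-W = 15 → P
  i= 5: V-M =  9 → J
  i= 6: Z-D = 22 → W
  i= 7: U-I = 12 → M
  i= 8: T-K =  9 → J
  i= 9: E-P = 15 → P
  i=10: F-U = 11 → L
  i=11: K-T = 17 → R
  i=12: C-N = 15 → P
  i=13: S-J =  9 → J
  i=14: U-Y = 22 → W
  i=15: A-O = 12 → M
  i=16: H-Y =  9 → J
  i=17: N-Y = 15 → P
  i=18: K-Z = 11 → L
  i=19: G-P = 17 → R
  i=20: I-T = 15 → P
  i=21: V-M =  9 → J
  i=22: Y-C = 22 → W
  i=23: G-U = 12 → M
  i=24: B-S =  9 → J
  i=25: N-Y = 15 → P
  i=26: I-X = 11 → L
  i=27: X-G = 17 → R
  i=28: D-O = 15 → P
  i=29: R-I =  9 → J
  i=30: J-N = 22 → W
  i=31: O-C = 12 → M
  i=32: E-V =  9 → J
  i=33: Y-J = 15 → P
  i=34: J-Y = 11 → L
  i=35: A-J = 17 → R
  i=36: X-I = 15 → P
  i=37: A-R =  9 → J
  shifts repeat with period 8: JPLRPJWM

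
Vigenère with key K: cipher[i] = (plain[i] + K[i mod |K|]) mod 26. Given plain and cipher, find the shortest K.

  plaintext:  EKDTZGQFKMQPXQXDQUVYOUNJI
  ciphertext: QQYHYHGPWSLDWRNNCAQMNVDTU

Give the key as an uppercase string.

MGVOZBQK

  i= 0: Q-E = 12 → M
  i= 1: Q-K =  6 → G
  i= 2: Y-D = 21 → V
  i= 3: H-T = 14 → O
  i= 4: Y-Z = 25 → Z
  i= 5: H-G =  1 → B
  i= 6: G-Q = 16 → Q
  i= 7: P-F = 10 → K
  i= 8: W-K = 12 → M
  i= 9: S-M =  6 → G
  i=10: L-Q = 21 → V
  i=11: D-P = 14 → O
  i=12: W-X = 25 → Z
  i=13: R-Q =  1 → B
  i=14: N-X = 16 → Q
  i=15: N-D = 10 → K
  i=16: C-Q = 12 → M
  i=17: A-U =  6 → G
  i=18: Q-V = 21 → V
  i=19: M-Y = 14 → O
  i=20: N-O = 25 → Z
  i=21: V-U =  1 → B
  i=22: D-N = 16 → Q
  i=23: T-J = 10 → K
  i=24: U-I = 12 → M
  shifts repeat with period 8: MGVOZBQK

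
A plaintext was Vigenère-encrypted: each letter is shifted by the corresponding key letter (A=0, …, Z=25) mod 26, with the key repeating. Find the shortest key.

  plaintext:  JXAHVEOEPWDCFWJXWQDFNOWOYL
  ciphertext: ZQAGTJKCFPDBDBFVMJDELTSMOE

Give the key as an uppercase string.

QTAZYFWY

  i= 0: Z-J = 16 → Q
  i= 1: Q-X = 19 → T
  i= 2: A-A =  0 → A
  i= 3: G-H = 25 → Z
  i= 4: T-V = 24 → Y
  i= 5: J-E =  5 → F
  i= 6: K-O = 22 → W
  i= 7: C-E = 24 → Y
  i= 8: F-P = 16 → Q
  i= 9: P-W = 19 → T
  i=10: D-D =  0 → A
  i=11: B-C = 25 → Z
  i=12: D-F = 24 → Y
  i=13: B-W =  5 → F
  i=14: F-J = 22 → W
  i=15: V-X = 24 → Y
  i=16: M-W = 16 → Q
  i=17: J-Q = 19 → T
  i=18: D-D =  0 → A
  i=19: E-F = 25 → Z
  i=20: L-N = 24 → Y
  i=21: T-O =  5 → F
  i=22: S-W = 22 → W
  i=23: M-O = 24 → Y
  i=24: O-Y = 16 → Q
  i=25: E-L = 19 → T
  shifts repeat with period 8: QTAZYFWY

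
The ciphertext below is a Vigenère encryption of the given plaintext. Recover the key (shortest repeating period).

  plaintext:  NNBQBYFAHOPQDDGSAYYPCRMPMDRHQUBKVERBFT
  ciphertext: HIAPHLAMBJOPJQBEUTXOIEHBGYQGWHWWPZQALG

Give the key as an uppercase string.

  i= 0: H-N = 20 → U
  i= 1: I-N = 21 → V
  i= 2: A-B = 25 → Z
  i= 3: P-Q = 25 → Z
  i= 4: H-B =  6 → G
  i= 5: L-Y = 13 → N
  i= 6: A-F = 21 → V
  i= 7: M-A = 12 → M
  i= 8: B-H = 20 → U
  i= 9: J-O = 21 → V
  i=10: O-P = 25 → Z
  i=11: P-Q = 25 → Z
  i=12: J-D =  6 → G
  i=13: Q-D = 13 → N
  i=14: B-G = 21 → V
  i=15: E-S = 12 → M
  i=16: U-A = 20 → U
  i=17: T-Y = 21 → V
  i=18: X-Y = 25 → Z
  i=19: O-P = 25 → Z
  i=20: I-C =  6 → G
  i=21: E-R = 13 → N
  i=22: H-M = 21 → V
  i=23: B-P = 12 → M
  i=24: G-M = 20 → U
  i=25: Y-D = 21 → V
  i=26: Q-R = 25 → Z
  i=27: G-H = 25 → Z
  i=28: W-Q =  6 → G
  i=29: H-U = 13 → N
  i=30: W-B = 21 → V
  i=31: W-K = 12 → M
  i=32: P-V = 20 → U
  i=33: Z-E = 21 → V
  i=34: Q-R = 25 → Z
  i=35: A-B = 25 → Z
  i=36: L-F =  6 → G
  i=37: G-T = 13 → N
  shifts repeat with period 8: UVZZGNVM

UVZZGNVM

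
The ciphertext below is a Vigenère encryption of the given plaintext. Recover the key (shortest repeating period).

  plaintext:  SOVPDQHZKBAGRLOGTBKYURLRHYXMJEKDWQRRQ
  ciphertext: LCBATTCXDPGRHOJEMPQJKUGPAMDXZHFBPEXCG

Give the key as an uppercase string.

  i= 0: L-S = 19 → T
  i= 1: C-O = 14 → O
  i= 2: B-V =  6 → G
  i= 3: A-P = 11 → L
  i= 4: T-D = 16 → Q
  i= 5: T-Q =  3 → D
  i= 6: C-H = 21 → V
  i= 7: X-Z = 24 → Y
  i= 8: D-K = 19 → T
  i= 9: P-B = 14 → O
  i=10: G-A =  6 → G
  i=11: R-G = 11 → L
  i=12: H-R = 16 → Q
  i=13: O-L =  3 → D
  i=14: J-O = 21 → V
  i=15: E-G = 24 → Y
  i=16: M-T = 19 → T
  i=17: P-B = 14 → O
  i=18: Q-K =  6 → G
  i=19: J-Y = 11 → L
  i=20: K-U = 16 → Q
  i=21: U-R =  3 → D
  i=22: G-L = 21 → V
  i=23: P-R = 24 → Y
  i=24: A-H = 19 → T
  i=25: M-Y = 14 → O
  i=26: D-X =  6 → G
  i=27: X-M = 11 → L
  i=28: Z-J = 16 → Q
  i=29: H-E =  3 → D
  i=30: F-K = 21 → V
  i=31: B-D = 24 → Y
  i=32: P-W = 19 → T
  i=33: E-Q = 14 → O
  i=34: X-R =  6 → G
  i=35: C-R = 11 → L
  i=36: G-Q = 16 → Q
  shifts repeat with period 8: TOGLQDVY

TOGLQDVY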